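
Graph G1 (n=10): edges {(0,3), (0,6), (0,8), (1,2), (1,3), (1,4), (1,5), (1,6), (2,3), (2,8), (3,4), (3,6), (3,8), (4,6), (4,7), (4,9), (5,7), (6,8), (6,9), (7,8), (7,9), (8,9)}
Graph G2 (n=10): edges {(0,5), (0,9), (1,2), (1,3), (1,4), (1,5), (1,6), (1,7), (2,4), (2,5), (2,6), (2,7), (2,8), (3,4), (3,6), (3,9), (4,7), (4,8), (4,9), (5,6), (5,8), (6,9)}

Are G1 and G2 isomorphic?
Yes, isomorphic

The graphs are isomorphic.
One valid mapping φ: V(G1) → V(G2): 0→7, 1→5, 2→8, 3→2, 4→6, 5→0, 6→1, 7→9, 8→4, 9→3

Verify φ preserves adjacency — for each edge of G1, its image is an edge of G2:
  (0,3) → (φ(0),φ(3)) = (2,7) ∈ E(G2) ✓
  (0,6) → (φ(0),φ(6)) = (1,7) ∈ E(G2) ✓
  (0,8) → (φ(0),φ(8)) = (4,7) ∈ E(G2) ✓
  (1,2) → (φ(1),φ(2)) = (5,8) ∈ E(G2) ✓
  (1,3) → (φ(1),φ(3)) = (2,5) ∈ E(G2) ✓
  (1,4) → (φ(1),φ(4)) = (5,6) ∈ E(G2) ✓
  (1,5) → (φ(1),φ(5)) = (0,5) ∈ E(G2) ✓
  (1,6) → (φ(1),φ(6)) = (1,5) ∈ E(G2) ✓
  (2,3) → (φ(2),φ(3)) = (2,8) ∈ E(G2) ✓
  (2,8) → (φ(2),φ(8)) = (4,8) ∈ E(G2) ✓
  (3,4) → (φ(3),φ(4)) = (2,6) ∈ E(G2) ✓
  (3,6) → (φ(3),φ(6)) = (1,2) ∈ E(G2) ✓
  (3,8) → (φ(3),φ(8)) = (2,4) ∈ E(G2) ✓
  (4,6) → (φ(4),φ(6)) = (1,6) ∈ E(G2) ✓
  (4,7) → (φ(4),φ(7)) = (6,9) ∈ E(G2) ✓
  (4,9) → (φ(4),φ(9)) = (3,6) ∈ E(G2) ✓
  (5,7) → (φ(5),φ(7)) = (0,9) ∈ E(G2) ✓
  (6,8) → (φ(6),φ(8)) = (1,4) ∈ E(G2) ✓
  (6,9) → (φ(6),φ(9)) = (1,3) ∈ E(G2) ✓
  (7,8) → (φ(7),φ(8)) = (4,9) ∈ E(G2) ✓
  (7,9) → (φ(7),φ(9)) = (3,9) ∈ E(G2) ✓
  (8,9) → (φ(8),φ(9)) = (3,4) ∈ E(G2) ✓
All 22 edges of G1 map to edges of G2, and |E(G1)| = |E(G2)| = 22, so φ is a bijection on edges as well as vertices. Hence G1 ≅ G2.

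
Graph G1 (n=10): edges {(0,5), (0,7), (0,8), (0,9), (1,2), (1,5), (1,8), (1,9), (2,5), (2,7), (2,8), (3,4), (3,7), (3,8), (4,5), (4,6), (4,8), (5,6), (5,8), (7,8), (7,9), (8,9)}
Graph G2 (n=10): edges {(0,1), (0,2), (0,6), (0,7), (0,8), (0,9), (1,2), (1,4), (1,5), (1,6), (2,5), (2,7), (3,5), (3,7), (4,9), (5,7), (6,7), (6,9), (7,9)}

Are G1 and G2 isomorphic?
No, not isomorphic

The graphs are NOT isomorphic.

Counting triangles (3-cliques): G1 has 15, G2 has 10.
Triangle count is an isomorphism invariant, so differing triangle counts rule out isomorphism.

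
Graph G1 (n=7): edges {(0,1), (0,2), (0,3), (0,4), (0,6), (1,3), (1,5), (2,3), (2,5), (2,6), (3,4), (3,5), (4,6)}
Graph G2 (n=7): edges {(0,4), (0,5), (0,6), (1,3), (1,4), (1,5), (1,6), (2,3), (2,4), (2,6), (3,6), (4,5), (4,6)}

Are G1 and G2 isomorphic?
Yes, isomorphic

The graphs are isomorphic.
One valid mapping φ: V(G1) → V(G2): 0→4, 1→2, 2→1, 3→6, 4→0, 5→3, 6→5

Verify φ preserves adjacency — for each edge of G1, its image is an edge of G2:
  (0,1) → (φ(0),φ(1)) = (2,4) ∈ E(G2) ✓
  (0,2) → (φ(0),φ(2)) = (1,4) ∈ E(G2) ✓
  (0,3) → (φ(0),φ(3)) = (4,6) ∈ E(G2) ✓
  (0,4) → (φ(0),φ(4)) = (0,4) ∈ E(G2) ✓
  (0,6) → (φ(0),φ(6)) = (4,5) ∈ E(G2) ✓
  (1,3) → (φ(1),φ(3)) = (2,6) ∈ E(G2) ✓
  (1,5) → (φ(1),φ(5)) = (2,3) ∈ E(G2) ✓
  (2,3) → (φ(2),φ(3)) = (1,6) ∈ E(G2) ✓
  (2,5) → (φ(2),φ(5)) = (1,3) ∈ E(G2) ✓
  (2,6) → (φ(2),φ(6)) = (1,5) ∈ E(G2) ✓
  (3,4) → (φ(3),φ(4)) = (0,6) ∈ E(G2) ✓
  (3,5) → (φ(3),φ(5)) = (3,6) ∈ E(G2) ✓
  (4,6) → (φ(4),φ(6)) = (0,5) ∈ E(G2) ✓
All 13 edges of G1 map to edges of G2, and |E(G1)| = |E(G2)| = 13, so φ is a bijection on edges as well as vertices. Hence G1 ≅ G2.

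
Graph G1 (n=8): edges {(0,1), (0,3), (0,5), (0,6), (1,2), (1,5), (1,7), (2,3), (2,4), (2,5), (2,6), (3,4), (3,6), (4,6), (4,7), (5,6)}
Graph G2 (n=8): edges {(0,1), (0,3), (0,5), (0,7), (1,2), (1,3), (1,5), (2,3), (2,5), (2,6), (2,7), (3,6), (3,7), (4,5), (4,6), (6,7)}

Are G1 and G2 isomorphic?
Yes, isomorphic

The graphs are isomorphic.
One valid mapping φ: V(G1) → V(G2): 0→0, 1→5, 2→2, 3→7, 4→6, 5→1, 6→3, 7→4

Verify φ preserves adjacency — for each edge of G1, its image is an edge of G2:
  (0,1) → (φ(0),φ(1)) = (0,5) ∈ E(G2) ✓
  (0,3) → (φ(0),φ(3)) = (0,7) ∈ E(G2) ✓
  (0,5) → (φ(0),φ(5)) = (0,1) ∈ E(G2) ✓
  (0,6) → (φ(0),φ(6)) = (0,3) ∈ E(G2) ✓
  (1,2) → (φ(1),φ(2)) = (2,5) ∈ E(G2) ✓
  (1,5) → (φ(1),φ(5)) = (1,5) ∈ E(G2) ✓
  (1,7) → (φ(1),φ(7)) = (4,5) ∈ E(G2) ✓
  (2,3) → (φ(2),φ(3)) = (2,7) ∈ E(G2) ✓
  (2,4) → (φ(2),φ(4)) = (2,6) ∈ E(G2) ✓
  (2,5) → (φ(2),φ(5)) = (1,2) ∈ E(G2) ✓
  (2,6) → (φ(2),φ(6)) = (2,3) ∈ E(G2) ✓
  (3,4) → (φ(3),φ(4)) = (6,7) ∈ E(G2) ✓
  (3,6) → (φ(3),φ(6)) = (3,7) ∈ E(G2) ✓
  (4,6) → (φ(4),φ(6)) = (3,6) ∈ E(G2) ✓
  (4,7) → (φ(4),φ(7)) = (4,6) ∈ E(G2) ✓
  (5,6) → (φ(5),φ(6)) = (1,3) ∈ E(G2) ✓
All 16 edges of G1 map to edges of G2, and |E(G1)| = |E(G2)| = 16, so φ is a bijection on edges as well as vertices. Hence G1 ≅ G2.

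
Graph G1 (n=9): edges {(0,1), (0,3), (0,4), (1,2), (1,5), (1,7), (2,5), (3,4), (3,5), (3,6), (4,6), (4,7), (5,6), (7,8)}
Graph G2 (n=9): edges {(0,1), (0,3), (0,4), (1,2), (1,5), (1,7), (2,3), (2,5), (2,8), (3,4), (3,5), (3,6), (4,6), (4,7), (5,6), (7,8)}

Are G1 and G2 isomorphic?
No, not isomorphic

The graphs are NOT isomorphic.

Counting edges: G1 has 14 edge(s); G2 has 16 edge(s).
Edge count is an isomorphism invariant (a bijection on vertices induces a bijection on edges), so differing edge counts rule out isomorphism.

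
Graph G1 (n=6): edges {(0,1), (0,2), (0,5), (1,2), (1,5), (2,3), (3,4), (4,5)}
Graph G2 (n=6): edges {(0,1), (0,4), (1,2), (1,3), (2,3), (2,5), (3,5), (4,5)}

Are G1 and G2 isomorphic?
Yes, isomorphic

The graphs are isomorphic.
One valid mapping φ: V(G1) → V(G2): 0→3, 1→2, 2→1, 3→0, 4→4, 5→5

Verify φ preserves adjacency — for each edge of G1, its image is an edge of G2:
  (0,1) → (φ(0),φ(1)) = (2,3) ∈ E(G2) ✓
  (0,2) → (φ(0),φ(2)) = (1,3) ∈ E(G2) ✓
  (0,5) → (φ(0),φ(5)) = (3,5) ∈ E(G2) ✓
  (1,2) → (φ(1),φ(2)) = (1,2) ∈ E(G2) ✓
  (1,5) → (φ(1),φ(5)) = (2,5) ∈ E(G2) ✓
  (2,3) → (φ(2),φ(3)) = (0,1) ∈ E(G2) ✓
  (3,4) → (φ(3),φ(4)) = (0,4) ∈ E(G2) ✓
  (4,5) → (φ(4),φ(5)) = (4,5) ∈ E(G2) ✓
All 8 edges of G1 map to edges of G2, and |E(G1)| = |E(G2)| = 8, so φ is a bijection on edges as well as vertices. Hence G1 ≅ G2.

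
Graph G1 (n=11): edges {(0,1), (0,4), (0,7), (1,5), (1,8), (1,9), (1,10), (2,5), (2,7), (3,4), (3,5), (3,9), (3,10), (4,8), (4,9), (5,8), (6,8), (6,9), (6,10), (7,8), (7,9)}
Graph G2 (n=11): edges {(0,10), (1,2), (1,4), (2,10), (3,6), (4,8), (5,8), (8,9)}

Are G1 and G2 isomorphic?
No, not isomorphic

The graphs are NOT isomorphic.

Connected components of G1: 1 component(s) with vertex sets [[0, 1, 2, 3, 4, 5, 6, 7, 8, 9, 10]], sizes [11].
Connected components of G2: 3 component(s) with vertex sets [[7], [3, 6], [0, 1, 2, 4, 5, 8, 9, 10]], sizes [1, 2, 8].
The number of connected components (and the multiset of component sizes) is an isomorphism invariant — an isomorphism maps each component of G1 bijectively onto a component of G2. Since G1 has 1 component(s) and G2 has 3, they cannot be isomorphic.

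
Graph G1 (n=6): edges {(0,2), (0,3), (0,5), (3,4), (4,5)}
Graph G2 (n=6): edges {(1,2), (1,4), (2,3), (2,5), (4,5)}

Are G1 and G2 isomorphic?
Yes, isomorphic

The graphs are isomorphic.
One valid mapping φ: V(G1) → V(G2): 0→2, 1→0, 2→3, 3→5, 4→4, 5→1

Verify φ preserves adjacency — for each edge of G1, its image is an edge of G2:
  (0,2) → (φ(0),φ(2)) = (2,3) ∈ E(G2) ✓
  (0,3) → (φ(0),φ(3)) = (2,5) ∈ E(G2) ✓
  (0,5) → (φ(0),φ(5)) = (1,2) ∈ E(G2) ✓
  (3,4) → (φ(3),φ(4)) = (4,5) ∈ E(G2) ✓
  (4,5) → (φ(4),φ(5)) = (1,4) ∈ E(G2) ✓
All 5 edges of G1 map to edges of G2, and |E(G1)| = |E(G2)| = 5, so φ is a bijection on edges as well as vertices. Hence G1 ≅ G2.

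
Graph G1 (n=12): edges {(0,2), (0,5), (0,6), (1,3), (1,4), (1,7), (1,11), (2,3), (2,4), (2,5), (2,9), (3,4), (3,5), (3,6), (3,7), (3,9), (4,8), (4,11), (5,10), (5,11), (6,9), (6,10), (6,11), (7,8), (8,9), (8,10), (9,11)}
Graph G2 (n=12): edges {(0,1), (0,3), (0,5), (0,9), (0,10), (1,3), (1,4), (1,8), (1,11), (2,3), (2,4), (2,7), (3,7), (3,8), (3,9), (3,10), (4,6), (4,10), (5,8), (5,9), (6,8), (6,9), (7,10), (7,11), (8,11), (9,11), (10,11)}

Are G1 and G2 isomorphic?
Yes, isomorphic

The graphs are isomorphic.
One valid mapping φ: V(G1) → V(G2): 0→5, 1→7, 2→0, 3→3, 4→10, 5→9, 6→8, 7→2, 8→4, 9→1, 10→6, 11→11

Verify φ preserves adjacency — for each edge of G1, its image is an edge of G2:
  (0,2) → (φ(0),φ(2)) = (0,5) ∈ E(G2) ✓
  (0,5) → (φ(0),φ(5)) = (5,9) ∈ E(G2) ✓
  (0,6) → (φ(0),φ(6)) = (5,8) ∈ E(G2) ✓
  (1,3) → (φ(1),φ(3)) = (3,7) ∈ E(G2) ✓
  (1,4) → (φ(1),φ(4)) = (7,10) ∈ E(G2) ✓
  (1,7) → (φ(1),φ(7)) = (2,7) ∈ E(G2) ✓
  (1,11) → (φ(1),φ(11)) = (7,11) ∈ E(G2) ✓
  (2,3) → (φ(2),φ(3)) = (0,3) ∈ E(G2) ✓
  (2,4) → (φ(2),φ(4)) = (0,10) ∈ E(G2) ✓
  (2,5) → (φ(2),φ(5)) = (0,9) ∈ E(G2) ✓
  (2,9) → (φ(2),φ(9)) = (0,1) ∈ E(G2) ✓
  (3,4) → (φ(3),φ(4)) = (3,10) ∈ E(G2) ✓
  (3,5) → (φ(3),φ(5)) = (3,9) ∈ E(G2) ✓
  (3,6) → (φ(3),φ(6)) = (3,8) ∈ E(G2) ✓
  (3,7) → (φ(3),φ(7)) = (2,3) ∈ E(G2) ✓
  (3,9) → (φ(3),φ(9)) = (1,3) ∈ E(G2) ✓
  (4,8) → (φ(4),φ(8)) = (4,10) ∈ E(G2) ✓
  (4,11) → (φ(4),φ(11)) = (10,11) ∈ E(G2) ✓
  (5,10) → (φ(5),φ(10)) = (6,9) ∈ E(G2) ✓
  (5,11) → (φ(5),φ(11)) = (9,11) ∈ E(G2) ✓
  (6,9) → (φ(6),φ(9)) = (1,8) ∈ E(G2) ✓
  (6,10) → (φ(6),φ(10)) = (6,8) ∈ E(G2) ✓
  (6,11) → (φ(6),φ(11)) = (8,11) ∈ E(G2) ✓
  (7,8) → (φ(7),φ(8)) = (2,4) ∈ E(G2) ✓
  (8,9) → (φ(8),φ(9)) = (1,4) ∈ E(G2) ✓
  (8,10) → (φ(8),φ(10)) = (4,6) ∈ E(G2) ✓
  (9,11) → (φ(9),φ(11)) = (1,11) ∈ E(G2) ✓
All 27 edges of G1 map to edges of G2, and |E(G1)| = |E(G2)| = 27, so φ is a bijection on edges as well as vertices. Hence G1 ≅ G2.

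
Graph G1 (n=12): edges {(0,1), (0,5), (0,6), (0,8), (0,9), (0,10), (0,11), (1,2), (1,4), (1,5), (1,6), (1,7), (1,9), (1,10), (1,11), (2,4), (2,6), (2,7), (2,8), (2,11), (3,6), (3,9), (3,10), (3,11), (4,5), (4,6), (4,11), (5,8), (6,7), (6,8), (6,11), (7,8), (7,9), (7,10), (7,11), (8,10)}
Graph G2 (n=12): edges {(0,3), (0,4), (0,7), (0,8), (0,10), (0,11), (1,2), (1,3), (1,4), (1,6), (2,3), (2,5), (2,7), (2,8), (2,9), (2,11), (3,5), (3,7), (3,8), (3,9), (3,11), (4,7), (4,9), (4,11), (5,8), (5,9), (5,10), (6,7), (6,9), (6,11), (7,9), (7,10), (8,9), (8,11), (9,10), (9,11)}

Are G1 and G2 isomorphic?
Yes, isomorphic

The graphs are isomorphic.
One valid mapping φ: V(G1) → V(G2): 0→7, 1→9, 2→8, 3→1, 4→5, 5→10, 6→3, 7→11, 8→0, 9→6, 10→4, 11→2

Verify φ preserves adjacency — for each edge of G1, its image is an edge of G2:
  (0,1) → (φ(0),φ(1)) = (7,9) ∈ E(G2) ✓
  (0,5) → (φ(0),φ(5)) = (7,10) ∈ E(G2) ✓
  (0,6) → (φ(0),φ(6)) = (3,7) ∈ E(G2) ✓
  (0,8) → (φ(0),φ(8)) = (0,7) ∈ E(G2) ✓
  (0,9) → (φ(0),φ(9)) = (6,7) ∈ E(G2) ✓
  (0,10) → (φ(0),φ(10)) = (4,7) ∈ E(G2) ✓
  (0,11) → (φ(0),φ(11)) = (2,7) ∈ E(G2) ✓
  (1,2) → (φ(1),φ(2)) = (8,9) ∈ E(G2) ✓
  (1,4) → (φ(1),φ(4)) = (5,9) ∈ E(G2) ✓
  (1,5) → (φ(1),φ(5)) = (9,10) ∈ E(G2) ✓
  (1,6) → (φ(1),φ(6)) = (3,9) ∈ E(G2) ✓
  (1,7) → (φ(1),φ(7)) = (9,11) ∈ E(G2) ✓
  (1,9) → (φ(1),φ(9)) = (6,9) ∈ E(G2) ✓
  (1,10) → (φ(1),φ(10)) = (4,9) ∈ E(G2) ✓
  (1,11) → (φ(1),φ(11)) = (2,9) ∈ E(G2) ✓
  (2,4) → (φ(2),φ(4)) = (5,8) ∈ E(G2) ✓
  (2,6) → (φ(2),φ(6)) = (3,8) ∈ E(G2) ✓
  (2,7) → (φ(2),φ(7)) = (8,11) ∈ E(G2) ✓
  (2,8) → (φ(2),φ(8)) = (0,8) ∈ E(G2) ✓
  (2,11) → (φ(2),φ(11)) = (2,8) ∈ E(G2) ✓
  (3,6) → (φ(3),φ(6)) = (1,3) ∈ E(G2) ✓
  (3,9) → (φ(3),φ(9)) = (1,6) ∈ E(G2) ✓
  (3,10) → (φ(3),φ(10)) = (1,4) ∈ E(G2) ✓
  (3,11) → (φ(3),φ(11)) = (1,2) ∈ E(G2) ✓
  (4,5) → (φ(4),φ(5)) = (5,10) ∈ E(G2) ✓
  (4,6) → (φ(4),φ(6)) = (3,5) ∈ E(G2) ✓
  (4,11) → (φ(4),φ(11)) = (2,5) ∈ E(G2) ✓
  (5,8) → (φ(5),φ(8)) = (0,10) ∈ E(G2) ✓
  (6,7) → (φ(6),φ(7)) = (3,11) ∈ E(G2) ✓
  (6,8) → (φ(6),φ(8)) = (0,3) ∈ E(G2) ✓
  (6,11) → (φ(6),φ(11)) = (2,3) ∈ E(G2) ✓
  (7,8) → (φ(7),φ(8)) = (0,11) ∈ E(G2) ✓
  (7,9) → (φ(7),φ(9)) = (6,11) ∈ E(G2) ✓
  (7,10) → (φ(7),φ(10)) = (4,11) ∈ E(G2) ✓
  (7,11) → (φ(7),φ(11)) = (2,11) ∈ E(G2) ✓
  (8,10) → (φ(8),φ(10)) = (0,4) ∈ E(G2) ✓
All 36 edges of G1 map to edges of G2, and |E(G1)| = |E(G2)| = 36, so φ is a bijection on edges as well as vertices. Hence G1 ≅ G2.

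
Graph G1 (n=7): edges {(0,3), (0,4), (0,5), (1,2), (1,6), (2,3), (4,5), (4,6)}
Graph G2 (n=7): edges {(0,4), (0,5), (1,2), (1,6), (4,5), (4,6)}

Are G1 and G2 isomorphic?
No, not isomorphic

The graphs are NOT isomorphic.

Counting edges: G1 has 8 edge(s); G2 has 6 edge(s).
Edge count is an isomorphism invariant (a bijection on vertices induces a bijection on edges), so differing edge counts rule out isomorphism.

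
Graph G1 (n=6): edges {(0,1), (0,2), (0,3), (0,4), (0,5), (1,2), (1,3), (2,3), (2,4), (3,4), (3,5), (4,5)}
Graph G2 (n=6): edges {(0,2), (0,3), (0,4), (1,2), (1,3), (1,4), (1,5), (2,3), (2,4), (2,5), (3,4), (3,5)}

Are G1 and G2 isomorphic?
Yes, isomorphic

The graphs are isomorphic.
One valid mapping φ: V(G1) → V(G2): 0→3, 1→0, 2→4, 3→2, 4→1, 5→5

Verify φ preserves adjacency — for each edge of G1, its image is an edge of G2:
  (0,1) → (φ(0),φ(1)) = (0,3) ∈ E(G2) ✓
  (0,2) → (φ(0),φ(2)) = (3,4) ∈ E(G2) ✓
  (0,3) → (φ(0),φ(3)) = (2,3) ∈ E(G2) ✓
  (0,4) → (φ(0),φ(4)) = (1,3) ∈ E(G2) ✓
  (0,5) → (φ(0),φ(5)) = (3,5) ∈ E(G2) ✓
  (1,2) → (φ(1),φ(2)) = (0,4) ∈ E(G2) ✓
  (1,3) → (φ(1),φ(3)) = (0,2) ∈ E(G2) ✓
  (2,3) → (φ(2),φ(3)) = (2,4) ∈ E(G2) ✓
  (2,4) → (φ(2),φ(4)) = (1,4) ∈ E(G2) ✓
  (3,4) → (φ(3),φ(4)) = (1,2) ∈ E(G2) ✓
  (3,5) → (φ(3),φ(5)) = (2,5) ∈ E(G2) ✓
  (4,5) → (φ(4),φ(5)) = (1,5) ∈ E(G2) ✓
All 12 edges of G1 map to edges of G2, and |E(G1)| = |E(G2)| = 12, so φ is a bijection on edges as well as vertices. Hence G1 ≅ G2.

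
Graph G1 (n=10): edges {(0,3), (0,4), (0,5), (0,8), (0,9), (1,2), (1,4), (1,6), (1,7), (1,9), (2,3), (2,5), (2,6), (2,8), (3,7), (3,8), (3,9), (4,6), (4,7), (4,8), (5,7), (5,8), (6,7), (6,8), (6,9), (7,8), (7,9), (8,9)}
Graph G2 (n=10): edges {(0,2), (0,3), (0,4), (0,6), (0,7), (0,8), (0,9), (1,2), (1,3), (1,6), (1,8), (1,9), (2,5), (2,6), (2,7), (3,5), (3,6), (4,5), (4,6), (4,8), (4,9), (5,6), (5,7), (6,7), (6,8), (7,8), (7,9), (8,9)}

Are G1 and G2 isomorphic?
Yes, isomorphic

The graphs are isomorphic.
One valid mapping φ: V(G1) → V(G2): 0→5, 1→9, 2→1, 3→2, 4→4, 5→3, 6→8, 7→0, 8→6, 9→7

Verify φ preserves adjacency — for each edge of G1, its image is an edge of G2:
  (0,3) → (φ(0),φ(3)) = (2,5) ∈ E(G2) ✓
  (0,4) → (φ(0),φ(4)) = (4,5) ∈ E(G2) ✓
  (0,5) → (φ(0),φ(5)) = (3,5) ∈ E(G2) ✓
  (0,8) → (φ(0),φ(8)) = (5,6) ∈ E(G2) ✓
  (0,9) → (φ(0),φ(9)) = (5,7) ∈ E(G2) ✓
  (1,2) → (φ(1),φ(2)) = (1,9) ∈ E(G2) ✓
  (1,4) → (φ(1),φ(4)) = (4,9) ∈ E(G2) ✓
  (1,6) → (φ(1),φ(6)) = (8,9) ∈ E(G2) ✓
  (1,7) → (φ(1),φ(7)) = (0,9) ∈ E(G2) ✓
  (1,9) → (φ(1),φ(9)) = (7,9) ∈ E(G2) ✓
  (2,3) → (φ(2),φ(3)) = (1,2) ∈ E(G2) ✓
  (2,5) → (φ(2),φ(5)) = (1,3) ∈ E(G2) ✓
  (2,6) → (φ(2),φ(6)) = (1,8) ∈ E(G2) ✓
  (2,8) → (φ(2),φ(8)) = (1,6) ∈ E(G2) ✓
  (3,7) → (φ(3),φ(7)) = (0,2) ∈ E(G2) ✓
  (3,8) → (φ(3),φ(8)) = (2,6) ∈ E(G2) ✓
  (3,9) → (φ(3),φ(9)) = (2,7) ∈ E(G2) ✓
  (4,6) → (φ(4),φ(6)) = (4,8) ∈ E(G2) ✓
  (4,7) → (φ(4),φ(7)) = (0,4) ∈ E(G2) ✓
  (4,8) → (φ(4),φ(8)) = (4,6) ∈ E(G2) ✓
  (5,7) → (φ(5),φ(7)) = (0,3) ∈ E(G2) ✓
  (5,8) → (φ(5),φ(8)) = (3,6) ∈ E(G2) ✓
  (6,7) → (φ(6),φ(7)) = (0,8) ∈ E(G2) ✓
  (6,8) → (φ(6),φ(8)) = (6,8) ∈ E(G2) ✓
  (6,9) → (φ(6),φ(9)) = (7,8) ∈ E(G2) ✓
  (7,8) → (φ(7),φ(8)) = (0,6) ∈ E(G2) ✓
  (7,9) → (φ(7),φ(9)) = (0,7) ∈ E(G2) ✓
  (8,9) → (φ(8),φ(9)) = (6,7) ∈ E(G2) ✓
All 28 edges of G1 map to edges of G2, and |E(G1)| = |E(G2)| = 28, so φ is a bijection on edges as well as vertices. Hence G1 ≅ G2.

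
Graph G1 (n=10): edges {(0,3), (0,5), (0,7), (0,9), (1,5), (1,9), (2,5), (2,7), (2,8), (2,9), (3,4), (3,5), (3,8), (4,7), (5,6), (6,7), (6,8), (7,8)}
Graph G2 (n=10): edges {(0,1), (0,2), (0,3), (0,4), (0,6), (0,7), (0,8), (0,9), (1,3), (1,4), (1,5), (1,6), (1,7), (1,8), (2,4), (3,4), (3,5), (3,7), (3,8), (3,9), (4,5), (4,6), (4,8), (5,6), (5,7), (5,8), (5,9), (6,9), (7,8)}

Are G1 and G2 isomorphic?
No, not isomorphic

The graphs are NOT isomorphic.

Counting triangles (3-cliques): G1 has 3, G2 has 35.
Triangle count is an isomorphism invariant, so differing triangle counts rule out isomorphism.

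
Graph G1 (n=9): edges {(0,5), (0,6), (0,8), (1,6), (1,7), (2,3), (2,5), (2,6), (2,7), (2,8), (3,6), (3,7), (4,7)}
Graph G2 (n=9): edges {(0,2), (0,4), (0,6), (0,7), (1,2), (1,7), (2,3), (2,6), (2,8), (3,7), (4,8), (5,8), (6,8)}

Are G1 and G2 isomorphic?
Yes, isomorphic

The graphs are isomorphic.
One valid mapping φ: V(G1) → V(G2): 0→7, 1→4, 2→2, 3→6, 4→5, 5→3, 6→0, 7→8, 8→1

Verify φ preserves adjacency — for each edge of G1, its image is an edge of G2:
  (0,5) → (φ(0),φ(5)) = (3,7) ∈ E(G2) ✓
  (0,6) → (φ(0),φ(6)) = (0,7) ∈ E(G2) ✓
  (0,8) → (φ(0),φ(8)) = (1,7) ∈ E(G2) ✓
  (1,6) → (φ(1),φ(6)) = (0,4) ∈ E(G2) ✓
  (1,7) → (φ(1),φ(7)) = (4,8) ∈ E(G2) ✓
  (2,3) → (φ(2),φ(3)) = (2,6) ∈ E(G2) ✓
  (2,5) → (φ(2),φ(5)) = (2,3) ∈ E(G2) ✓
  (2,6) → (φ(2),φ(6)) = (0,2) ∈ E(G2) ✓
  (2,7) → (φ(2),φ(7)) = (2,8) ∈ E(G2) ✓
  (2,8) → (φ(2),φ(8)) = (1,2) ∈ E(G2) ✓
  (3,6) → (φ(3),φ(6)) = (0,6) ∈ E(G2) ✓
  (3,7) → (φ(3),φ(7)) = (6,8) ∈ E(G2) ✓
  (4,7) → (φ(4),φ(7)) = (5,8) ∈ E(G2) ✓
All 13 edges of G1 map to edges of G2, and |E(G1)| = |E(G2)| = 13, so φ is a bijection on edges as well as vertices. Hence G1 ≅ G2.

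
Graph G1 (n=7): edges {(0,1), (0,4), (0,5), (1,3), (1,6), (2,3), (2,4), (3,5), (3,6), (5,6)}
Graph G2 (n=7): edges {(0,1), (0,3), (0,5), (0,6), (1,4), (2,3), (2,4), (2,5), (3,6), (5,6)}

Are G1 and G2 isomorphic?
Yes, isomorphic

The graphs are isomorphic.
One valid mapping φ: V(G1) → V(G2): 0→2, 1→5, 2→1, 3→0, 4→4, 5→3, 6→6

Verify φ preserves adjacency — for each edge of G1, its image is an edge of G2:
  (0,1) → (φ(0),φ(1)) = (2,5) ∈ E(G2) ✓
  (0,4) → (φ(0),φ(4)) = (2,4) ∈ E(G2) ✓
  (0,5) → (φ(0),φ(5)) = (2,3) ∈ E(G2) ✓
  (1,3) → (φ(1),φ(3)) = (0,5) ∈ E(G2) ✓
  (1,6) → (φ(1),φ(6)) = (5,6) ∈ E(G2) ✓
  (2,3) → (φ(2),φ(3)) = (0,1) ∈ E(G2) ✓
  (2,4) → (φ(2),φ(4)) = (1,4) ∈ E(G2) ✓
  (3,5) → (φ(3),φ(5)) = (0,3) ∈ E(G2) ✓
  (3,6) → (φ(3),φ(6)) = (0,6) ∈ E(G2) ✓
  (5,6) → (φ(5),φ(6)) = (3,6) ∈ E(G2) ✓
All 10 edges of G1 map to edges of G2, and |E(G1)| = |E(G2)| = 10, so φ is a bijection on edges as well as vertices. Hence G1 ≅ G2.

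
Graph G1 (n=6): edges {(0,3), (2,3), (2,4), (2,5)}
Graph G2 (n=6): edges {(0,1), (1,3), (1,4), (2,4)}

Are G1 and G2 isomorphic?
Yes, isomorphic

The graphs are isomorphic.
One valid mapping φ: V(G1) → V(G2): 0→2, 1→5, 2→1, 3→4, 4→0, 5→3

Verify φ preserves adjacency — for each edge of G1, its image is an edge of G2:
  (0,3) → (φ(0),φ(3)) = (2,4) ∈ E(G2) ✓
  (2,3) → (φ(2),φ(3)) = (1,4) ∈ E(G2) ✓
  (2,4) → (φ(2),φ(4)) = (0,1) ∈ E(G2) ✓
  (2,5) → (φ(2),φ(5)) = (1,3) ∈ E(G2) ✓
All 4 edges of G1 map to edges of G2, and |E(G1)| = |E(G2)| = 4, so φ is a bijection on edges as well as vertices. Hence G1 ≅ G2.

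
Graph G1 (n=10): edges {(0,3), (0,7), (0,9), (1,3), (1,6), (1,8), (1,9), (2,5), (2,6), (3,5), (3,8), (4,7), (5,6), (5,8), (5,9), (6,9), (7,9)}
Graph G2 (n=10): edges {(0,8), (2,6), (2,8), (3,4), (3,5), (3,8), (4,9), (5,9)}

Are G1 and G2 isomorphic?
No, not isomorphic

The graphs are NOT isomorphic.

Connected components of G1: 1 component(s) with vertex sets [[0, 1, 2, 3, 4, 5, 6, 7, 8, 9]], sizes [10].
Connected components of G2: 3 component(s) with vertex sets [[1], [7], [0, 2, 3, 4, 5, 6, 8, 9]], sizes [1, 1, 8].
The number of connected components (and the multiset of component sizes) is an isomorphism invariant — an isomorphism maps each component of G1 bijectively onto a component of G2. Since G1 has 1 component(s) and G2 has 3, they cannot be isomorphic.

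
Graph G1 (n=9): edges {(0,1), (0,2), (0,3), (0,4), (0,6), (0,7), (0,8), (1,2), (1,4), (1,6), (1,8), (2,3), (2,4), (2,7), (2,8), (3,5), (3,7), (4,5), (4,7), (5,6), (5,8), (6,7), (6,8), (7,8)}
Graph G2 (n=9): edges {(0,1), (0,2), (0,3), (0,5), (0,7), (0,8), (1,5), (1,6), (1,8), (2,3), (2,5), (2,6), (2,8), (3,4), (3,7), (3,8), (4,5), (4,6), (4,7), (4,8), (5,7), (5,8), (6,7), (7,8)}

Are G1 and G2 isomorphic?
Yes, isomorphic

The graphs are isomorphic.
One valid mapping φ: V(G1) → V(G2): 0→8, 1→3, 2→0, 3→1, 4→2, 5→6, 6→4, 7→5, 8→7

Verify φ preserves adjacency — for each edge of G1, its image is an edge of G2:
  (0,1) → (φ(0),φ(1)) = (3,8) ∈ E(G2) ✓
  (0,2) → (φ(0),φ(2)) = (0,8) ∈ E(G2) ✓
  (0,3) → (φ(0),φ(3)) = (1,8) ∈ E(G2) ✓
  (0,4) → (φ(0),φ(4)) = (2,8) ∈ E(G2) ✓
  (0,6) → (φ(0),φ(6)) = (4,8) ∈ E(G2) ✓
  (0,7) → (φ(0),φ(7)) = (5,8) ∈ E(G2) ✓
  (0,8) → (φ(0),φ(8)) = (7,8) ∈ E(G2) ✓
  (1,2) → (φ(1),φ(2)) = (0,3) ∈ E(G2) ✓
  (1,4) → (φ(1),φ(4)) = (2,3) ∈ E(G2) ✓
  (1,6) → (φ(1),φ(6)) = (3,4) ∈ E(G2) ✓
  (1,8) → (φ(1),φ(8)) = (3,7) ∈ E(G2) ✓
  (2,3) → (φ(2),φ(3)) = (0,1) ∈ E(G2) ✓
  (2,4) → (φ(2),φ(4)) = (0,2) ∈ E(G2) ✓
  (2,7) → (φ(2),φ(7)) = (0,5) ∈ E(G2) ✓
  (2,8) → (φ(2),φ(8)) = (0,7) ∈ E(G2) ✓
  (3,5) → (φ(3),φ(5)) = (1,6) ∈ E(G2) ✓
  (3,7) → (φ(3),φ(7)) = (1,5) ∈ E(G2) ✓
  (4,5) → (φ(4),φ(5)) = (2,6) ∈ E(G2) ✓
  (4,7) → (φ(4),φ(7)) = (2,5) ∈ E(G2) ✓
  (5,6) → (φ(5),φ(6)) = (4,6) ∈ E(G2) ✓
  (5,8) → (φ(5),φ(8)) = (6,7) ∈ E(G2) ✓
  (6,7) → (φ(6),φ(7)) = (4,5) ∈ E(G2) ✓
  (6,8) → (φ(6),φ(8)) = (4,7) ∈ E(G2) ✓
  (7,8) → (φ(7),φ(8)) = (5,7) ∈ E(G2) ✓
All 24 edges of G1 map to edges of G2, and |E(G1)| = |E(G2)| = 24, so φ is a bijection on edges as well as vertices. Hence G1 ≅ G2.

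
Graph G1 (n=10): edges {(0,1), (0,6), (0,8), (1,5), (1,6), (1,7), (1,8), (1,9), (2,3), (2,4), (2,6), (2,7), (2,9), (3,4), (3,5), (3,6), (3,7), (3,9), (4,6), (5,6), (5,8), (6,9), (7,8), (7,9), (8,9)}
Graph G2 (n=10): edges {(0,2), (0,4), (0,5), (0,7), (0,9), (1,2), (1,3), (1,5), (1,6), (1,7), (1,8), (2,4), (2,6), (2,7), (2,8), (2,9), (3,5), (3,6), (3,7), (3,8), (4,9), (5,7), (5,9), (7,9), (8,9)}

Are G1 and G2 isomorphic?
Yes, isomorphic

The graphs are isomorphic.
One valid mapping φ: V(G1) → V(G2): 0→6, 1→1, 2→0, 3→9, 4→4, 5→8, 6→2, 7→5, 8→3, 9→7

Verify φ preserves adjacency — for each edge of G1, its image is an edge of G2:
  (0,1) → (φ(0),φ(1)) = (1,6) ∈ E(G2) ✓
  (0,6) → (φ(0),φ(6)) = (2,6) ∈ E(G2) ✓
  (0,8) → (φ(0),φ(8)) = (3,6) ∈ E(G2) ✓
  (1,5) → (φ(1),φ(5)) = (1,8) ∈ E(G2) ✓
  (1,6) → (φ(1),φ(6)) = (1,2) ∈ E(G2) ✓
  (1,7) → (φ(1),φ(7)) = (1,5) ∈ E(G2) ✓
  (1,8) → (φ(1),φ(8)) = (1,3) ∈ E(G2) ✓
  (1,9) → (φ(1),φ(9)) = (1,7) ∈ E(G2) ✓
  (2,3) → (φ(2),φ(3)) = (0,9) ∈ E(G2) ✓
  (2,4) → (φ(2),φ(4)) = (0,4) ∈ E(G2) ✓
  (2,6) → (φ(2),φ(6)) = (0,2) ∈ E(G2) ✓
  (2,7) → (φ(2),φ(7)) = (0,5) ∈ E(G2) ✓
  (2,9) → (φ(2),φ(9)) = (0,7) ∈ E(G2) ✓
  (3,4) → (φ(3),φ(4)) = (4,9) ∈ E(G2) ✓
  (3,5) → (φ(3),φ(5)) = (8,9) ∈ E(G2) ✓
  (3,6) → (φ(3),φ(6)) = (2,9) ∈ E(G2) ✓
  (3,7) → (φ(3),φ(7)) = (5,9) ∈ E(G2) ✓
  (3,9) → (φ(3),φ(9)) = (7,9) ∈ E(G2) ✓
  (4,6) → (φ(4),φ(6)) = (2,4) ∈ E(G2) ✓
  (5,6) → (φ(5),φ(6)) = (2,8) ∈ E(G2) ✓
  (5,8) → (φ(5),φ(8)) = (3,8) ∈ E(G2) ✓
  (6,9) → (φ(6),φ(9)) = (2,7) ∈ E(G2) ✓
  (7,8) → (φ(7),φ(8)) = (3,5) ∈ E(G2) ✓
  (7,9) → (φ(7),φ(9)) = (5,7) ∈ E(G2) ✓
  (8,9) → (φ(8),φ(9)) = (3,7) ∈ E(G2) ✓
All 25 edges of G1 map to edges of G2, and |E(G1)| = |E(G2)| = 25, so φ is a bijection on edges as well as vertices. Hence G1 ≅ G2.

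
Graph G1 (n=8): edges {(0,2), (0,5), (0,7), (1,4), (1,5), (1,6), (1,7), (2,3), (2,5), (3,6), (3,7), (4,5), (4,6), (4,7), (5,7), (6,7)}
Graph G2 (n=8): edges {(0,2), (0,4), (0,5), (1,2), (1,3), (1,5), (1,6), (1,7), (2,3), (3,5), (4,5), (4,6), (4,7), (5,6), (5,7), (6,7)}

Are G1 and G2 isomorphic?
Yes, isomorphic

The graphs are isomorphic.
One valid mapping φ: V(G1) → V(G2): 0→3, 1→6, 2→2, 3→0, 4→7, 5→1, 6→4, 7→5

Verify φ preserves adjacency — for each edge of G1, its image is an edge of G2:
  (0,2) → (φ(0),φ(2)) = (2,3) ∈ E(G2) ✓
  (0,5) → (φ(0),φ(5)) = (1,3) ∈ E(G2) ✓
  (0,7) → (φ(0),φ(7)) = (3,5) ∈ E(G2) ✓
  (1,4) → (φ(1),φ(4)) = (6,7) ∈ E(G2) ✓
  (1,5) → (φ(1),φ(5)) = (1,6) ∈ E(G2) ✓
  (1,6) → (φ(1),φ(6)) = (4,6) ∈ E(G2) ✓
  (1,7) → (φ(1),φ(7)) = (5,6) ∈ E(G2) ✓
  (2,3) → (φ(2),φ(3)) = (0,2) ∈ E(G2) ✓
  (2,5) → (φ(2),φ(5)) = (1,2) ∈ E(G2) ✓
  (3,6) → (φ(3),φ(6)) = (0,4) ∈ E(G2) ✓
  (3,7) → (φ(3),φ(7)) = (0,5) ∈ E(G2) ✓
  (4,5) → (φ(4),φ(5)) = (1,7) ∈ E(G2) ✓
  (4,6) → (φ(4),φ(6)) = (4,7) ∈ E(G2) ✓
  (4,7) → (φ(4),φ(7)) = (5,7) ∈ E(G2) ✓
  (5,7) → (φ(5),φ(7)) = (1,5) ∈ E(G2) ✓
  (6,7) → (φ(6),φ(7)) = (4,5) ∈ E(G2) ✓
All 16 edges of G1 map to edges of G2, and |E(G1)| = |E(G2)| = 16, so φ is a bijection on edges as well as vertices. Hence G1 ≅ G2.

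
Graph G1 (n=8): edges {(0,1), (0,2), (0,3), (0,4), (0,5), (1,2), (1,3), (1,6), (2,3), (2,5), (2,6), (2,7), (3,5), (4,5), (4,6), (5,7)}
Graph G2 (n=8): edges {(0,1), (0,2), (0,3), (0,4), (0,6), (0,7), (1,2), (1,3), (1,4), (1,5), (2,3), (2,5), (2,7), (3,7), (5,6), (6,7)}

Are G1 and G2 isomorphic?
Yes, isomorphic

The graphs are isomorphic.
One valid mapping φ: V(G1) → V(G2): 0→2, 1→7, 2→0, 3→3, 4→5, 5→1, 6→6, 7→4

Verify φ preserves adjacency — for each edge of G1, its image is an edge of G2:
  (0,1) → (φ(0),φ(1)) = (2,7) ∈ E(G2) ✓
  (0,2) → (φ(0),φ(2)) = (0,2) ∈ E(G2) ✓
  (0,3) → (φ(0),φ(3)) = (2,3) ∈ E(G2) ✓
  (0,4) → (φ(0),φ(4)) = (2,5) ∈ E(G2) ✓
  (0,5) → (φ(0),φ(5)) = (1,2) ∈ E(G2) ✓
  (1,2) → (φ(1),φ(2)) = (0,7) ∈ E(G2) ✓
  (1,3) → (φ(1),φ(3)) = (3,7) ∈ E(G2) ✓
  (1,6) → (φ(1),φ(6)) = (6,7) ∈ E(G2) ✓
  (2,3) → (φ(2),φ(3)) = (0,3) ∈ E(G2) ✓
  (2,5) → (φ(2),φ(5)) = (0,1) ∈ E(G2) ✓
  (2,6) → (φ(2),φ(6)) = (0,6) ∈ E(G2) ✓
  (2,7) → (φ(2),φ(7)) = (0,4) ∈ E(G2) ✓
  (3,5) → (φ(3),φ(5)) = (1,3) ∈ E(G2) ✓
  (4,5) → (φ(4),φ(5)) = (1,5) ∈ E(G2) ✓
  (4,6) → (φ(4),φ(6)) = (5,6) ∈ E(G2) ✓
  (5,7) → (φ(5),φ(7)) = (1,4) ∈ E(G2) ✓
All 16 edges of G1 map to edges of G2, and |E(G1)| = |E(G2)| = 16, so φ is a bijection on edges as well as vertices. Hence G1 ≅ G2.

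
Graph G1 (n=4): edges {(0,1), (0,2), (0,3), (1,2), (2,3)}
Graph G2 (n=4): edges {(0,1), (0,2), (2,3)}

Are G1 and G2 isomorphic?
No, not isomorphic

The graphs are NOT isomorphic.

Counting edges: G1 has 5 edge(s); G2 has 3 edge(s).
Edge count is an isomorphism invariant (a bijection on vertices induces a bijection on edges), so differing edge counts rule out isomorphism.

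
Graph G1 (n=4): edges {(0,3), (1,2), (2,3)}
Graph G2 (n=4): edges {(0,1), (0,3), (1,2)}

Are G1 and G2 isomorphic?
Yes, isomorphic

The graphs are isomorphic.
One valid mapping φ: V(G1) → V(G2): 0→2, 1→3, 2→0, 3→1

Verify φ preserves adjacency — for each edge of G1, its image is an edge of G2:
  (0,3) → (φ(0),φ(3)) = (1,2) ∈ E(G2) ✓
  (1,2) → (φ(1),φ(2)) = (0,3) ∈ E(G2) ✓
  (2,3) → (φ(2),φ(3)) = (0,1) ∈ E(G2) ✓
All 3 edges of G1 map to edges of G2, and |E(G1)| = |E(G2)| = 3, so φ is a bijection on edges as well as vertices. Hence G1 ≅ G2.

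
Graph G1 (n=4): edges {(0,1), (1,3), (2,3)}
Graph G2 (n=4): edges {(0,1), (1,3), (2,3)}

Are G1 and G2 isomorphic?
Yes, isomorphic

The graphs are isomorphic.
One valid mapping φ: V(G1) → V(G2): 0→0, 1→1, 2→2, 3→3

Verify φ preserves adjacency — for each edge of G1, its image is an edge of G2:
  (0,1) → (φ(0),φ(1)) = (0,1) ∈ E(G2) ✓
  (1,3) → (φ(1),φ(3)) = (1,3) ∈ E(G2) ✓
  (2,3) → (φ(2),φ(3)) = (2,3) ∈ E(G2) ✓
All 3 edges of G1 map to edges of G2, and |E(G1)| = |E(G2)| = 3, so φ is a bijection on edges as well as vertices. Hence G1 ≅ G2.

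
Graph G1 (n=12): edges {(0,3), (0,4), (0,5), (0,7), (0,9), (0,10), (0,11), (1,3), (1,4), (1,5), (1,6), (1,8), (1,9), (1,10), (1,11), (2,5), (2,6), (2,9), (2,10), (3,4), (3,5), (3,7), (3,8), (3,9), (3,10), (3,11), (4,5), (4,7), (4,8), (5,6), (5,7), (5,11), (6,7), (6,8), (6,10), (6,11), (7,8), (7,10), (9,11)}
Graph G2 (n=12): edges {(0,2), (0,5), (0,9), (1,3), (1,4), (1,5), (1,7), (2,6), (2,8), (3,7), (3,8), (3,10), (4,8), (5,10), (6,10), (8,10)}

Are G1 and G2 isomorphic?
No, not isomorphic

The graphs are NOT isomorphic.

Connected components of G1: 1 component(s) with vertex sets [[0, 1, 2, 3, 4, 5, 6, 7, 8, 9, 10, 11]], sizes [12].
Connected components of G2: 2 component(s) with vertex sets [[11], [0, 1, 2, 3, 4, 5, 6, 7, 8, 9, 10]], sizes [1, 11].
The number of connected components (and the multiset of component sizes) is an isomorphism invariant — an isomorphism maps each component of G1 bijectively onto a component of G2. Since G1 has 1 component(s) and G2 has 2, they cannot be isomorphic.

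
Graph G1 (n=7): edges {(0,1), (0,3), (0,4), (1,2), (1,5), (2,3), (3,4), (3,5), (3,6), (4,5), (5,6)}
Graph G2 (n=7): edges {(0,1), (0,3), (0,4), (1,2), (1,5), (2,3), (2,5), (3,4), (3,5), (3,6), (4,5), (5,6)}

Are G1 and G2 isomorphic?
No, not isomorphic

The graphs are NOT isomorphic.

Counting edges: G1 has 11 edge(s); G2 has 12 edge(s).
Edge count is an isomorphism invariant (a bijection on vertices induces a bijection on edges), so differing edge counts rule out isomorphism.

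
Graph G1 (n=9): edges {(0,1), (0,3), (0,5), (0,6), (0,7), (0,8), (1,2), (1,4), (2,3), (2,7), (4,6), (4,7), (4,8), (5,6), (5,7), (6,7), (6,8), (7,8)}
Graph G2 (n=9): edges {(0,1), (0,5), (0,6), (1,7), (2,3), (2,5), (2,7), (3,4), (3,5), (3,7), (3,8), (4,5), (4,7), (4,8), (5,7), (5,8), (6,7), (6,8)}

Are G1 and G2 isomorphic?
Yes, isomorphic

The graphs are isomorphic.
One valid mapping φ: V(G1) → V(G2): 0→7, 1→6, 2→0, 3→1, 4→8, 5→2, 6→3, 7→5, 8→4

Verify φ preserves adjacency — for each edge of G1, its image is an edge of G2:
  (0,1) → (φ(0),φ(1)) = (6,7) ∈ E(G2) ✓
  (0,3) → (φ(0),φ(3)) = (1,7) ∈ E(G2) ✓
  (0,5) → (φ(0),φ(5)) = (2,7) ∈ E(G2) ✓
  (0,6) → (φ(0),φ(6)) = (3,7) ∈ E(G2) ✓
  (0,7) → (φ(0),φ(7)) = (5,7) ∈ E(G2) ✓
  (0,8) → (φ(0),φ(8)) = (4,7) ∈ E(G2) ✓
  (1,2) → (φ(1),φ(2)) = (0,6) ∈ E(G2) ✓
  (1,4) → (φ(1),φ(4)) = (6,8) ∈ E(G2) ✓
  (2,3) → (φ(2),φ(3)) = (0,1) ∈ E(G2) ✓
  (2,7) → (φ(2),φ(7)) = (0,5) ∈ E(G2) ✓
  (4,6) → (φ(4),φ(6)) = (3,8) ∈ E(G2) ✓
  (4,7) → (φ(4),φ(7)) = (5,8) ∈ E(G2) ✓
  (4,8) → (φ(4),φ(8)) = (4,8) ∈ E(G2) ✓
  (5,6) → (φ(5),φ(6)) = (2,3) ∈ E(G2) ✓
  (5,7) → (φ(5),φ(7)) = (2,5) ∈ E(G2) ✓
  (6,7) → (φ(6),φ(7)) = (3,5) ∈ E(G2) ✓
  (6,8) → (φ(6),φ(8)) = (3,4) ∈ E(G2) ✓
  (7,8) → (φ(7),φ(8)) = (4,5) ∈ E(G2) ✓
All 18 edges of G1 map to edges of G2, and |E(G1)| = |E(G2)| = 18, so φ is a bijection on edges as well as vertices. Hence G1 ≅ G2.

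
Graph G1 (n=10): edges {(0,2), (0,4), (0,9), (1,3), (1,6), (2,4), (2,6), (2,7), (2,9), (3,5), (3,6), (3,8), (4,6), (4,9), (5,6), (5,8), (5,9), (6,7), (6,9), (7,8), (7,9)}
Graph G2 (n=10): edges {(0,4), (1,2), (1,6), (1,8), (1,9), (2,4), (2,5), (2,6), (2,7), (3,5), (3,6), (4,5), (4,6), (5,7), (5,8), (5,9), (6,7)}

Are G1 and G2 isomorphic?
No, not isomorphic

The graphs are NOT isomorphic.

Degrees in G1: deg(0)=3, deg(1)=2, deg(2)=5, deg(3)=4, deg(4)=4, deg(5)=4, deg(6)=7, deg(7)=4, deg(8)=3, deg(9)=6.
Sorted degree sequence of G1: [7, 6, 5, 4, 4, 4, 4, 3, 3, 2].
Degrees in G2: deg(0)=1, deg(1)=4, deg(2)=5, deg(3)=2, deg(4)=4, deg(5)=6, deg(6)=5, deg(7)=3, deg(8)=2, deg(9)=2.
Sorted degree sequence of G2: [6, 5, 5, 4, 4, 3, 2, 2, 2, 1].
The (sorted) degree sequence is an isomorphism invariant, so since G1 and G2 have different degree sequences they cannot be isomorphic.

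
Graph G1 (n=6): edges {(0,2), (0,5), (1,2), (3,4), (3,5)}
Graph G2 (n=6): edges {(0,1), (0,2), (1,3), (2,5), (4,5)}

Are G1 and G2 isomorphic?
Yes, isomorphic

The graphs are isomorphic.
One valid mapping φ: V(G1) → V(G2): 0→2, 1→4, 2→5, 3→1, 4→3, 5→0

Verify φ preserves adjacency — for each edge of G1, its image is an edge of G2:
  (0,2) → (φ(0),φ(2)) = (2,5) ∈ E(G2) ✓
  (0,5) → (φ(0),φ(5)) = (0,2) ∈ E(G2) ✓
  (1,2) → (φ(1),φ(2)) = (4,5) ∈ E(G2) ✓
  (3,4) → (φ(3),φ(4)) = (1,3) ∈ E(G2) ✓
  (3,5) → (φ(3),φ(5)) = (0,1) ∈ E(G2) ✓
All 5 edges of G1 map to edges of G2, and |E(G1)| = |E(G2)| = 5, so φ is a bijection on edges as well as vertices. Hence G1 ≅ G2.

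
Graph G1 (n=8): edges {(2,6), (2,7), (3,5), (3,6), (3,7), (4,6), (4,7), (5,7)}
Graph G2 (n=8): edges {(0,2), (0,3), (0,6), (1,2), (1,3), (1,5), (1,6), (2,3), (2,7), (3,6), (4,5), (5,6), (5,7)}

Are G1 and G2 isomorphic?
No, not isomorphic

The graphs are NOT isomorphic.

Counting triangles (3-cliques): G1 has 1, G2 has 5.
Triangle count is an isomorphism invariant, so differing triangle counts rule out isomorphism.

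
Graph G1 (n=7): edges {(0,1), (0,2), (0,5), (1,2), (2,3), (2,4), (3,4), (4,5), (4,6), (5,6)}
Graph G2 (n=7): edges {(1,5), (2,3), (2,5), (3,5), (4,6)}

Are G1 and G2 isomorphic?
No, not isomorphic

The graphs are NOT isomorphic.

Connected components of G1: 1 component(s) with vertex sets [[0, 1, 2, 3, 4, 5, 6]], sizes [7].
Connected components of G2: 3 component(s) with vertex sets [[0], [4, 6], [1, 2, 3, 5]], sizes [1, 2, 4].
The number of connected components (and the multiset of component sizes) is an isomorphism invariant — an isomorphism maps each component of G1 bijectively onto a component of G2. Since G1 has 1 component(s) and G2 has 3, they cannot be isomorphic.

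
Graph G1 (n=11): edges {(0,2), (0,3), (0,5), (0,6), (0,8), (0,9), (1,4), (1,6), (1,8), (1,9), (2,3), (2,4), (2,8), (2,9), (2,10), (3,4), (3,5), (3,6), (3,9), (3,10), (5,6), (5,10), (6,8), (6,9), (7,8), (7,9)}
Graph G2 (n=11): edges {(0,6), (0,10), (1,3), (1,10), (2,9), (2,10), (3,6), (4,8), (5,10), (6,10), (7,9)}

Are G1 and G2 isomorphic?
No, not isomorphic

The graphs are NOT isomorphic.

Connected components of G1: 1 component(s) with vertex sets [[0, 1, 2, 3, 4, 5, 6, 7, 8, 9, 10]], sizes [11].
Connected components of G2: 2 component(s) with vertex sets [[4, 8], [0, 1, 2, 3, 5, 6, 7, 9, 10]], sizes [2, 9].
The number of connected components (and the multiset of component sizes) is an isomorphism invariant — an isomorphism maps each component of G1 bijectively onto a component of G2. Since G1 has 1 component(s) and G2 has 2, they cannot be isomorphic.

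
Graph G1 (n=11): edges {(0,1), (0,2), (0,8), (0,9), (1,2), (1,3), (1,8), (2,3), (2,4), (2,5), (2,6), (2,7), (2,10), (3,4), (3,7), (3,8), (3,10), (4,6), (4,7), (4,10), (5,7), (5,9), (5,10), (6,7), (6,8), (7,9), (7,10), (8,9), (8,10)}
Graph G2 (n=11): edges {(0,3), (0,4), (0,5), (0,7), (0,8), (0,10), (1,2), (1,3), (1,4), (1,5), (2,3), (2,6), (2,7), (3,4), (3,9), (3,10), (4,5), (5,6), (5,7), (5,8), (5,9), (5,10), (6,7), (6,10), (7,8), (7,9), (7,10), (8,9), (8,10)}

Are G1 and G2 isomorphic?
Yes, isomorphic

The graphs are isomorphic.
One valid mapping φ: V(G1) → V(G2): 0→1, 1→4, 2→5, 3→0, 4→8, 5→6, 6→9, 7→7, 8→3, 9→2, 10→10

Verify φ preserves adjacency — for each edge of G1, its image is an edge of G2:
  (0,1) → (φ(0),φ(1)) = (1,4) ∈ E(G2) ✓
  (0,2) → (φ(0),φ(2)) = (1,5) ∈ E(G2) ✓
  (0,8) → (φ(0),φ(8)) = (1,3) ∈ E(G2) ✓
  (0,9) → (φ(0),φ(9)) = (1,2) ∈ E(G2) ✓
  (1,2) → (φ(1),φ(2)) = (4,5) ∈ E(G2) ✓
  (1,3) → (φ(1),φ(3)) = (0,4) ∈ E(G2) ✓
  (1,8) → (φ(1),φ(8)) = (3,4) ∈ E(G2) ✓
  (2,3) → (φ(2),φ(3)) = (0,5) ∈ E(G2) ✓
  (2,4) → (φ(2),φ(4)) = (5,8) ∈ E(G2) ✓
  (2,5) → (φ(2),φ(5)) = (5,6) ∈ E(G2) ✓
  (2,6) → (φ(2),φ(6)) = (5,9) ∈ E(G2) ✓
  (2,7) → (φ(2),φ(7)) = (5,7) ∈ E(G2) ✓
  (2,10) → (φ(2),φ(10)) = (5,10) ∈ E(G2) ✓
  (3,4) → (φ(3),φ(4)) = (0,8) ∈ E(G2) ✓
  (3,7) → (φ(3),φ(7)) = (0,7) ∈ E(G2) ✓
  (3,8) → (φ(3),φ(8)) = (0,3) ∈ E(G2) ✓
  (3,10) → (φ(3),φ(10)) = (0,10) ∈ E(G2) ✓
  (4,6) → (φ(4),φ(6)) = (8,9) ∈ E(G2) ✓
  (4,7) → (φ(4),φ(7)) = (7,8) ∈ E(G2) ✓
  (4,10) → (φ(4),φ(10)) = (8,10) ∈ E(G2) ✓
  (5,7) → (φ(5),φ(7)) = (6,7) ∈ E(G2) ✓
  (5,9) → (φ(5),φ(9)) = (2,6) ∈ E(G2) ✓
  (5,10) → (φ(5),φ(10)) = (6,10) ∈ E(G2) ✓
  (6,7) → (φ(6),φ(7)) = (7,9) ∈ E(G2) ✓
  (6,8) → (φ(6),φ(8)) = (3,9) ∈ E(G2) ✓
  (7,9) → (φ(7),φ(9)) = (2,7) ∈ E(G2) ✓
  (7,10) → (φ(7),φ(10)) = (7,10) ∈ E(G2) ✓
  (8,9) → (φ(8),φ(9)) = (2,3) ∈ E(G2) ✓
  (8,10) → (φ(8),φ(10)) = (3,10) ∈ E(G2) ✓
All 29 edges of G1 map to edges of G2, and |E(G1)| = |E(G2)| = 29, so φ is a bijection on edges as well as vertices. Hence G1 ≅ G2.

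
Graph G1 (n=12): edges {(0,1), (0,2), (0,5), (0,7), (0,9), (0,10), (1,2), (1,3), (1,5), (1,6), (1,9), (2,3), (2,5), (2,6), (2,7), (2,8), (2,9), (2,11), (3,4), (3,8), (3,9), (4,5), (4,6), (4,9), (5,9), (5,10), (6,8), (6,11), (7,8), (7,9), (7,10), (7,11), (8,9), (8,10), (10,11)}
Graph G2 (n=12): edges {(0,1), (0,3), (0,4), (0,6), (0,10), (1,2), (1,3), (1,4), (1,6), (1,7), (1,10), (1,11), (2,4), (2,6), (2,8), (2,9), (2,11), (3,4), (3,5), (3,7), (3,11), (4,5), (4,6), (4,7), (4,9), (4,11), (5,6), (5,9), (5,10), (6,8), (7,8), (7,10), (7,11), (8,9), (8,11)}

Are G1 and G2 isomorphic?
Yes, isomorphic

The graphs are isomorphic.
One valid mapping φ: V(G1) → V(G2): 0→11, 1→3, 2→4, 3→0, 4→10, 5→7, 6→5, 7→2, 8→6, 9→1, 10→8, 11→9

Verify φ preserves adjacency — for each edge of G1, its image is an edge of G2:
  (0,1) → (φ(0),φ(1)) = (3,11) ∈ E(G2) ✓
  (0,2) → (φ(0),φ(2)) = (4,11) ∈ E(G2) ✓
  (0,5) → (φ(0),φ(5)) = (7,11) ∈ E(G2) ✓
  (0,7) → (φ(0),φ(7)) = (2,11) ∈ E(G2) ✓
  (0,9) → (φ(0),φ(9)) = (1,11) ∈ E(G2) ✓
  (0,10) → (φ(0),φ(10)) = (8,11) ∈ E(G2) ✓
  (1,2) → (φ(1),φ(2)) = (3,4) ∈ E(G2) ✓
  (1,3) → (φ(1),φ(3)) = (0,3) ∈ E(G2) ✓
  (1,5) → (φ(1),φ(5)) = (3,7) ∈ E(G2) ✓
  (1,6) → (φ(1),φ(6)) = (3,5) ∈ E(G2) ✓
  (1,9) → (φ(1),φ(9)) = (1,3) ∈ E(G2) ✓
  (2,3) → (φ(2),φ(3)) = (0,4) ∈ E(G2) ✓
  (2,5) → (φ(2),φ(5)) = (4,7) ∈ E(G2) ✓
  (2,6) → (φ(2),φ(6)) = (4,5) ∈ E(G2) ✓
  (2,7) → (φ(2),φ(7)) = (2,4) ∈ E(G2) ✓
  (2,8) → (φ(2),φ(8)) = (4,6) ∈ E(G2) ✓
  (2,9) → (φ(2),φ(9)) = (1,4) ∈ E(G2) ✓
  (2,11) → (φ(2),φ(11)) = (4,9) ∈ E(G2) ✓
  (3,4) → (φ(3),φ(4)) = (0,10) ∈ E(G2) ✓
  (3,8) → (φ(3),φ(8)) = (0,6) ∈ E(G2) ✓
  (3,9) → (φ(3),φ(9)) = (0,1) ∈ E(G2) ✓
  (4,5) → (φ(4),φ(5)) = (7,10) ∈ E(G2) ✓
  (4,6) → (φ(4),φ(6)) = (5,10) ∈ E(G2) ✓
  (4,9) → (φ(4),φ(9)) = (1,10) ∈ E(G2) ✓
  (5,9) → (φ(5),φ(9)) = (1,7) ∈ E(G2) ✓
  (5,10) → (φ(5),φ(10)) = (7,8) ∈ E(G2) ✓
  (6,8) → (φ(6),φ(8)) = (5,6) ∈ E(G2) ✓
  (6,11) → (φ(6),φ(11)) = (5,9) ∈ E(G2) ✓
  (7,8) → (φ(7),φ(8)) = (2,6) ∈ E(G2) ✓
  (7,9) → (φ(7),φ(9)) = (1,2) ∈ E(G2) ✓
  (7,10) → (φ(7),φ(10)) = (2,8) ∈ E(G2) ✓
  (7,11) → (φ(7),φ(11)) = (2,9) ∈ E(G2) ✓
  (8,9) → (φ(8),φ(9)) = (1,6) ∈ E(G2) ✓
  (8,10) → (φ(8),φ(10)) = (6,8) ∈ E(G2) ✓
  (10,11) → (φ(10),φ(11)) = (8,9) ∈ E(G2) ✓
All 35 edges of G1 map to edges of G2, and |E(G1)| = |E(G2)| = 35, so φ is a bijection on edges as well as vertices. Hence G1 ≅ G2.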